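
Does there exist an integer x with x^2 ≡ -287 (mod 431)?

(-287/431)
  = (144/431)    [-287 ≡ 144 mod 431]
  = (9/431)    [431 ≡ 7 mod 8 ⇒ (2/431)^4 = +1]
  = (431/9)    [QR: 9 ≡ 1 mod 4, sign kept]
  = (8/9)    [431 ≡ 8 mod 9]
  = (1/9)    [9 ≡ 1 mod 8 ⇒ (2/9)^3 = +1]
  = 1    [(1/9) = 1]
(-287/431) = 1, and 431 is prime, so -287 is a quadratic residue mod 431.

yes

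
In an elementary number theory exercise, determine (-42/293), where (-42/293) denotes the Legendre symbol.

(-42/293)
  = (251/293)    [-42 ≡ 251 mod 293]
  = (293/251)    [QR: 293 ≡ 1 mod 4, sign kept]
  = (42/251)    [293 ≡ 42 mod 251]
  = -(21/251)    [251 ≡ 3 mod 8 ⇒ (2/251) = -1]
  = -(251/21)    [QR: 21 ≡ 1 mod 4, sign kept]
  = -(20/21)    [251 ≡ 20 mod 21]
  = -(5/21)    [21 ≡ 5 mod 8 ⇒ (2/21)^2 = +1]
  = -(21/5)    [QR: 5 ≡ 1 mod 4, sign kept]
  = -(1/5)    [21 ≡ 1 mod 5]
  = -1    [(1/5) = 1]

-1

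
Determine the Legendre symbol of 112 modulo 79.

(112|79)
  = (33|79)    [112 ≡ 33 mod 79]
  = (79|33)    [QR: 33 ≡ 1 mod 4, sign kept]
  = (13|33)    [79 ≡ 13 mod 33]
  = (33|13)    [QR: 13 ≡ 1 mod 4, sign kept]
  = (7|13)    [33 ≡ 7 mod 13]
  = (13|7)    [QR: 13 ≡ 1 mod 4, sign kept]
  = (6|7)    [13 ≡ 6 mod 7]
  = (3|7)    [7 ≡ 7 mod 8 ⇒ (2|7) = +1]
  = -(7|3)    [QR: both ≡ 3 mod 4, sign flips]
  = -(1|3)    [7 ≡ 1 mod 3]
  = -1    [(1|3) = 1]

-1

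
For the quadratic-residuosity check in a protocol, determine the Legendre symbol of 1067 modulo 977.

Reduce the numerator: 1067 ≡ 90 (mod 977), so (1067 / 977) = (90 / 977).
Factor out 2: 90 = 2·45. Since 977 ≡ 1 (mod 8), (2 / 977) = +1. Now have (45 / 977).
45 ≡ 1 (mod 4), so quadratic reciprocity gives (45 / 977) = (977 / 45). Reduce: 977 ≡ 32 (mod 45). Now have (32 / 45).
Factor out 2: 32 = 2^5. Since 45 ≡ 5 (mod 8), (2 / 45) = -1, and (2 / 45)^5 = -1. Now have -(1 / 45).
(1 / 45) = 1. Collecting the sign factors: -1.

-1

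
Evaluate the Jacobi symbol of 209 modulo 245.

209 ≡ 1 (mod 4), so quadratic reciprocity gives (209|245) = (245|209). Reduce: 245 ≡ 36 (mod 209). Now have (36|209).
Factor out 2: 36 = 2^2·9. Since 209 ≡ 1 (mod 8), (2|209) = +1, and (2|209)^2 = +1. Now have (9|209).
9 ≡ 1 (mod 4), so quadratic reciprocity gives (9|209) = (209|9). Reduce: 209 ≡ 2 (mod 9). Now have (2|9).
Factor out 2: 2 = 2. Since 9 ≡ 1 (mod 8), (2|9) = +1. Now have (1|9).
(1|9) = 1. Collecting the sign factors: 1.

1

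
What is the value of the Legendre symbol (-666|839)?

Reduce the numerator: -666 ≡ 173 (mod 839), so (-666|839) = (173|839).
173 ≡ 1 (mod 4), so quadratic reciprocity gives (173|839) = (839|173). Reduce: 839 ≡ 147 (mod 173). Now have (147|173).
173 ≡ 1 (mod 4), so quadratic reciprocity gives (147|173) = (173|147). Reduce: 173 ≡ 26 (mod 147). Now have (26|147).
Factor out 2: 26 = 2·13. Since 147 ≡ 3 (mod 8), (2|147) = -1. Now have -(13|147).
13 ≡ 1 (mod 4), so quadratic reciprocity gives (13|147) = (147|13). Reduce: 147 ≡ 4 (mod 13). Now have -(4|13).
Factor out 2: 4 = 2^2. Since 13 ≡ 5 (mod 8), (2|13) = -1, and (2|13)^2 = +1. Now have -(1|13).
(1|13) = 1. Collecting the sign factors: -1.

-1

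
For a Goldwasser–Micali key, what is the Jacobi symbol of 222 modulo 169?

Reduce the numerator: 222 ≡ 53 (mod 169), so (222/169) = (53/169).
53 ≡ 1 (mod 4), so quadratic reciprocity gives (53/169) = (169/53). Reduce: 169 ≡ 10 (mod 53). Now have (10/53).
Factor out 2: 10 = 2·5. Since 53 ≡ 5 (mod 8), (2/53) = -1. Now have -(5/53).
5 ≡ 1 (mod 4), so quadratic reciprocity gives (5/53) = (53/5). Reduce: 53 ≡ 3 (mod 5). Now have -(3/5).
5 ≡ 1 (mod 4), so quadratic reciprocity gives (3/5) = (5/3). Reduce: 5 ≡ 2 (mod 3). Now have -(2/3).
Factor out 2: 2 = 2. Since 3 ≡ 3 (mod 8), (2/3) = -1. Now have (1/3).
(1/3) = 1. Collecting the sign factors: 1.

1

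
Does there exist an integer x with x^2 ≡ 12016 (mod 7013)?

Reduce the numerator: 12016 ≡ 5003 (mod 7013), so (12016/7013) = (5003/7013).
7013 ≡ 1 (mod 4), so quadratic reciprocity gives (5003/7013) = (7013/5003). Reduce: 7013 ≡ 2010 (mod 5003). Now have (2010/5003).
Factor out 2: 2010 = 2·1005. Since 5003 ≡ 3 (mod 8), (2/5003) = -1. Now have -(1005/5003).
1005 ≡ 1 (mod 4), so quadratic reciprocity gives (1005/5003) = (5003/1005). Reduce: 5003 ≡ 983 (mod 1005). Now have -(983/1005).
1005 ≡ 1 (mod 4), so quadratic reciprocity gives (983/1005) = (1005/983). Reduce: 1005 ≡ 22 (mod 983). Now have -(22/983).
Factor out 2: 22 = 2·11. Since 983 ≡ 7 (mod 8), (2/983) = +1. Now have -(11/983).
Both 11 ≡ 3 and 983 ≡ 3 (mod 4), so reciprocity gives (11/983) = -(983/11). Reduce: 983 ≡ 4 (mod 11). Now have (4/11).
Factor out 2: 4 = 2^2. Since 11 ≡ 3 (mod 8), (2/11) = -1, and (2/11)^2 = +1. Now have (1/11).
(1/11) = 1. Collecting the sign factors: 1.
The Legendre symbol is 1, so x^2 ≡ 12016 (mod 7013) has solution.

yes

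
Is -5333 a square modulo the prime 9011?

Pull out -1: (-5333|9011) = (-1|9011)·(5333|9011). Since 9011 ≡ 3 (mod 4), (-1|9011) = -1. Now have -(5333|9011).
5333 ≡ 1 (mod 4), so quadratic reciprocity gives (5333|9011) = (9011|5333). Reduce: 9011 ≡ 3678 (mod 5333). Now have -(3678|5333).
Factor out 2: 3678 = 2·1839. Since 5333 ≡ 5 (mod 8), (2|5333) = -1. Now have (1839|5333).
5333 ≡ 1 (mod 4), so quadratic reciprocity gives (1839|5333) = (5333|1839). Reduce: 5333 ≡ 1655 (mod 1839). Now have (1655|1839).
Both 1655 ≡ 3 and 1839 ≡ 3 (mod 4), so reciprocity gives (1655|1839) = -(1839|1655). Reduce: 1839 ≡ 184 (mod 1655). Now have -(184|1655).
Factor out 2: 184 = 2^3·23. Since 1655 ≡ 7 (mod 8), (2|1655) = +1, and (2|1655)^3 = +1. Now have -(23|1655).
Both 23 ≡ 3 and 1655 ≡ 3 (mod 4), so reciprocity gives (23|1655) = -(1655|23). Reduce: 1655 ≡ 22 (mod 23). Now have (22|23).
Factor out 2: 22 = 2·11. Since 23 ≡ 7 (mod 8), (2|23) = +1. Now have (11|23).
Both 11 ≡ 3 and 23 ≡ 3 (mod 4), so reciprocity gives (11|23) = -(23|11). Reduce: 23 ≡ 1 (mod 11). Now have -(1|11).
(1|11) = 1. Collecting the sign factors: -1.
(-5333|9011) = -1, and 9011 is prime, so -5333 is not a quadratic residue mod 9011.

no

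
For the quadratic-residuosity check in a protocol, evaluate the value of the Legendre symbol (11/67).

(11/67)
  = -(67/11)    [QR: both ≡ 3 mod 4, sign flips]
  = -(1/11)    [67 ≡ 1 mod 11]
  = -1    [(1/11) = 1]

-1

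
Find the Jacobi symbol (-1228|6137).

(-1228|6137)
  = (4909|6137)    [-1228 ≡ 4909 mod 6137]
  = (6137|4909)    [QR: 4909 ≡ 1 mod 4, sign kept]
  = (1228|4909)    [6137 ≡ 1228 mod 4909]
  = (307|4909)    [4909 ≡ 5 mod 8 ⇒ (2|4909)^2 = +1]
  = (4909|307)    [QR: 4909 ≡ 1 mod 4, sign kept]
  = (304|307)    [4909 ≡ 304 mod 307]
  = (19|307)    [307 ≡ 3 mod 8 ⇒ (2|307)^4 = +1]
  = -(307|19)    [QR: both ≡ 3 mod 4, sign flips]
  = -(3|19)    [307 ≡ 3 mod 19]
  = (19|3)    [QR: both ≡ 3 mod 4, sign flips]
  = (1|3)    [19 ≡ 1 mod 3]
  = 1    [(1|3) = 1]

1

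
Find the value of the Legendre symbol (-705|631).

Reduce the numerator: -705 ≡ 557 (mod 631), so (-705|631) = (557|631).
557 ≡ 1 (mod 4), so quadratic reciprocity gives (557|631) = (631|557). Reduce: 631 ≡ 74 (mod 557). Now have (74|557).
Factor out 2: 74 = 2·37. Since 557 ≡ 5 (mod 8), (2|557) = -1. Now have -(37|557).
37 ≡ 1 (mod 4), so quadratic reciprocity gives (37|557) = (557|37). Reduce: 557 ≡ 2 (mod 37). Now have -(2|37).
Factor out 2: 2 = 2. Since 37 ≡ 5 (mod 8), (2|37) = -1. Now have (1|37).
(1|37) = 1. Collecting the sign factors: 1.

1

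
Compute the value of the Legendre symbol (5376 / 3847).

(5376 / 3847)
  = (1529 / 3847)    [5376 ≡ 1529 mod 3847]
  = (3847 / 1529)    [QR: 1529 ≡ 1 mod 4, sign kept]
  = (789 / 1529)    [3847 ≡ 789 mod 1529]
  = (1529 / 789)    [QR: 789 ≡ 1 mod 4, sign kept]
  = (740 / 789)    [1529 ≡ 740 mod 789]
  = (185 / 789)    [789 ≡ 5 mod 8 ⇒ (2 / 789)^2 = +1]
  = (789 / 185)    [QR: 185 ≡ 1 mod 4, sign kept]
  = (49 / 185)    [789 ≡ 49 mod 185]
  = (185 / 49)    [QR: 49 ≡ 1 mod 4, sign kept]
  = (38 / 49)    [185 ≡ 38 mod 49]
  = (19 / 49)    [49 ≡ 1 mod 8 ⇒ (2 / 49) = +1]
  = (49 / 19)    [QR: 49 ≡ 1 mod 4, sign kept]
  = (11 / 19)    [49 ≡ 11 mod 19]
  = -(19 / 11)    [QR: both ≡ 3 mod 4, sign flips]
  = -(8 / 11)    [19 ≡ 8 mod 11]
  = (1 / 11)    [11 ≡ 3 mod 8 ⇒ (2 / 11)^3 = -1]
  = 1    [(1 / 11) = 1]

1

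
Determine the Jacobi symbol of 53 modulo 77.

1

(53/77)
  = (77/53)    [QR: 53 ≡ 1 mod 4, sign kept]
  = (24/53)    [77 ≡ 24 mod 53]
  = -(3/53)    [53 ≡ 5 mod 8 ⇒ (2/53)^3 = -1]
  = -(53/3)    [QR: 53 ≡ 1 mod 4, sign kept]
  = -(2/3)    [53 ≡ 2 mod 3]
  = (1/3)    [3 ≡ 3 mod 8 ⇒ (2/3) = -1]
  = 1    [(1/3) = 1]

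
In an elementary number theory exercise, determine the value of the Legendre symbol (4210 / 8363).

-1

(4210 / 8363)
  = -(2105 / 8363)    [8363 ≡ 3 mod 8 ⇒ (2 / 8363) = -1]
  = -(8363 / 2105)    [QR: 2105 ≡ 1 mod 4, sign kept]
  = -(2048 / 2105)    [8363 ≡ 2048 mod 2105]
  = -(1 / 2105)    [2105 ≡ 1 mod 8 ⇒ (2 / 2105)^11 = +1]
  = -1    [(1 / 2105) = 1]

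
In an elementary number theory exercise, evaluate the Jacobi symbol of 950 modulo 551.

(950|551)
  = (399|551)    [950 ≡ 399 mod 551]
  = -(551|399)    [QR: both ≡ 3 mod 4, sign flips]
  = -(152|399)    [551 ≡ 152 mod 399]
  = -(19|399)    [399 ≡ 7 mod 8 ⇒ (2|399)^3 = +1]
  = (399|19)    [QR: both ≡ 3 mod 4, sign flips]
  = (0|19)    [399 ≡ 0 mod 19]
  = 0    [numerator 0, gcd > 1]

0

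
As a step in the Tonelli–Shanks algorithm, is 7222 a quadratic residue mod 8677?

no

(7222/8677)
  = -(3611/8677)    [8677 ≡ 5 mod 8 ⇒ (2/8677) = -1]
  = -(8677/3611)    [QR: 8677 ≡ 1 mod 4, sign kept]
  = -(1455/3611)    [8677 ≡ 1455 mod 3611]
  = (3611/1455)    [QR: both ≡ 3 mod 4, sign flips]
  = (701/1455)    [3611 ≡ 701 mod 1455]
  = (1455/701)    [QR: 701 ≡ 1 mod 4, sign kept]
  = (53/701)    [1455 ≡ 53 mod 701]
  = (701/53)    [QR: 53 ≡ 1 mod 4, sign kept]
  = (12/53)    [701 ≡ 12 mod 53]
  = (3/53)    [53 ≡ 5 mod 8 ⇒ (2/53)^2 = +1]
  = (53/3)    [QR: 53 ≡ 1 mod 4, sign kept]
  = (2/3)    [53 ≡ 2 mod 3]
  = -(1/3)    [3 ≡ 3 mod 8 ⇒ (2/3) = -1]
  = -1    [(1/3) = 1]
(7222/8677) = -1, and 8677 is prime, so 7222 is not a quadratic residue mod 8677.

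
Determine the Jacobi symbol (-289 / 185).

1

(-289 / 185)
  = (289 / 185)    [185 ≡ 1 mod 4 ⇒ (-1 / 185) = +1]
  = (104 / 185)    [289 ≡ 104 mod 185]
  = (13 / 185)    [185 ≡ 1 mod 8 ⇒ (2 / 185)^3 = +1]
  = (185 / 13)    [QR: 13 ≡ 1 mod 4, sign kept]
  = (3 / 13)    [185 ≡ 3 mod 13]
  = (13 / 3)    [QR: 13 ≡ 1 mod 4, sign kept]
  = (1 / 3)    [13 ≡ 1 mod 3]
  = 1    [(1 / 3) = 1]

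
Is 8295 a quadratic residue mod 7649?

yes

(8295/7649)
  = (646/7649)    [8295 ≡ 646 mod 7649]
  = (323/7649)    [7649 ≡ 1 mod 8 ⇒ (2/7649) = +1]
  = (7649/323)    [QR: 7649 ≡ 1 mod 4, sign kept]
  = (220/323)    [7649 ≡ 220 mod 323]
  = (55/323)    [323 ≡ 3 mod 8 ⇒ (2/323)^2 = +1]
  = -(323/55)    [QR: both ≡ 3 mod 4, sign flips]
  = -(48/55)    [323 ≡ 48 mod 55]
  = -(3/55)    [55 ≡ 7 mod 8 ⇒ (2/55)^4 = +1]
  = (55/3)    [QR: both ≡ 3 mod 4, sign flips]
  = (1/3)    [55 ≡ 1 mod 3]
  = 1    [(1/3) = 1]
The Legendre symbol is 1, so x^2 ≡ 8295 (mod 7649) has solution.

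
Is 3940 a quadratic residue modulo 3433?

(3940/3433)
  = (507/3433)    [3940 ≡ 507 mod 3433]
  = (3433/507)    [QR: 3433 ≡ 1 mod 4, sign kept]
  = (391/507)    [3433 ≡ 391 mod 507]
  = -(507/391)    [QR: both ≡ 3 mod 4, sign flips]
  = -(116/391)    [507 ≡ 116 mod 391]
  = -(29/391)    [391 ≡ 7 mod 8 ⇒ (2/391)^2 = +1]
  = -(391/29)    [QR: 29 ≡ 1 mod 4, sign kept]
  = -(14/29)    [391 ≡ 14 mod 29]
  = (7/29)    [29 ≡ 5 mod 8 ⇒ (2/29) = -1]
  = (29/7)    [QR: 29 ≡ 1 mod 4, sign kept]
  = (1/7)    [29 ≡ 1 mod 7]
  = 1    [(1/7) = 1]
The Legendre symbol is 1, so x^2 ≡ 3940 (mod 3433) has solution.

yes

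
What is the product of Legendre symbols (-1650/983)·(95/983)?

-1

By multiplicativity, (-1650·95/983) = (-1650/983)·(95/983).
First factor (-1650/983):
(-1650/983)
  = (316/983)    [-1650 ≡ 316 mod 983]
  = (79/983)    [983 ≡ 7 mod 8 ⇒ (2/983)^2 = +1]
  = -(983/79)    [QR: both ≡ 3 mod 4, sign flips]
  = -(35/79)    [983 ≡ 35 mod 79]
  = (79/35)    [QR: both ≡ 3 mod 4, sign flips]
  = (9/35)    [79 ≡ 9 mod 35]
  = (35/9)    [QR: 9 ≡ 1 mod 4, sign kept]
  = (8/9)    [35 ≡ 8 mod 9]
  = (1/9)    [9 ≡ 1 mod 8 ⇒ (2/9)^3 = +1]
  = 1    [(1/9) = 1]
Second factor (95/983):
(95/983)
  = -(983/95)    [QR: both ≡ 3 mod 4, sign flips]
  = -(33/95)    [983 ≡ 33 mod 95]
  = -(95/33)    [QR: 33 ≡ 1 mod 4, sign kept]
  = -(29/33)    [95 ≡ 29 mod 33]
  = -(33/29)    [QR: 29 ≡ 1 mod 4, sign kept]
  = -(4/29)    [33 ≡ 4 mod 29]
  = -(1/29)    [29 ≡ 5 mod 8 ⇒ (2/29)^2 = +1]
  = -1    [(1/29) = 1]
Product: (1)·(-1) = -1.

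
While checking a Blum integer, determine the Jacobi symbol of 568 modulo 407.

Reduce the numerator: 568 ≡ 161 (mod 407), so (568/407) = (161/407).
161 ≡ 1 (mod 4), so quadratic reciprocity gives (161/407) = (407/161). Reduce: 407 ≡ 85 (mod 161). Now have (85/161).
85 ≡ 1 (mod 4), so quadratic reciprocity gives (85/161) = (161/85). Reduce: 161 ≡ 76 (mod 85). Now have (76/85).
Factor out 2: 76 = 2^2·19. Since 85 ≡ 5 (mod 8), (2/85) = -1, and (2/85)^2 = +1. Now have (19/85).
85 ≡ 1 (mod 4), so quadratic reciprocity gives (19/85) = (85/19). Reduce: 85 ≡ 9 (mod 19). Now have (9/19).
9 ≡ 1 (mod 4), so quadratic reciprocity gives (9/19) = (19/9). Reduce: 19 ≡ 1 (mod 9). Now have (1/9).
(1/9) = 1. Collecting the sign factors: 1.

1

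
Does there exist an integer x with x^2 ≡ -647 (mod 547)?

no

Reduce the numerator: -647 ≡ 447 (mod 547), so (-647/547) = (447/547).
Both 447 ≡ 3 and 547 ≡ 3 (mod 4), so reciprocity gives (447/547) = -(547/447). Reduce: 547 ≡ 100 (mod 447). Now have -(100/447).
Factor out 2: 100 = 2^2·25. Since 447 ≡ 7 (mod 8), (2/447) = +1, and (2/447)^2 = +1. Now have -(25/447).
25 ≡ 1 (mod 4), so quadratic reciprocity gives (25/447) = (447/25). Reduce: 447 ≡ 22 (mod 25). Now have -(22/25).
Factor out 2: 22 = 2·11. Since 25 ≡ 1 (mod 8), (2/25) = +1. Now have -(11/25).
25 ≡ 1 (mod 4), so quadratic reciprocity gives (11/25) = (25/11). Reduce: 25 ≡ 3 (mod 11). Now have -(3/11).
Both 3 ≡ 3 and 11 ≡ 3 (mod 4), so reciprocity gives (3/11) = -(11/3). Reduce: 11 ≡ 2 (mod 3). Now have (2/3).
Factor out 2: 2 = 2. Since 3 ≡ 3 (mod 8), (2/3) = -1. Now have -(1/3).
(1/3) = 1. Collecting the sign factors: -1.
(-647/547) = -1, and 547 is prime, so -647 is not a quadratic residue mod 547.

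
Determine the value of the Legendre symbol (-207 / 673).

1

Pull out -1: (-207 / 673) = (-1 / 673)·(207 / 673). Since 673 ≡ 1 (mod 4), (-1 / 673) = +1. Now have (207 / 673).
673 ≡ 1 (mod 4), so quadratic reciprocity gives (207 / 673) = (673 / 207). Reduce: 673 ≡ 52 (mod 207). Now have (52 / 207).
Factor out 2: 52 = 2^2·13. Since 207 ≡ 7 (mod 8), (2 / 207) = +1, and (2 / 207)^2 = +1. Now have (13 / 207).
13 ≡ 1 (mod 4), so quadratic reciprocity gives (13 / 207) = (207 / 13). Reduce: 207 ≡ 12 (mod 13). Now have (12 / 13).
Factor out 2: 12 = 2^2·3. Since 13 ≡ 5 (mod 8), (2 / 13) = -1, and (2 / 13)^2 = +1. Now have (3 / 13).
13 ≡ 1 (mod 4), so quadratic reciprocity gives (3 / 13) = (13 / 3). Reduce: 13 ≡ 1 (mod 3). Now have (1 / 3).
(1 / 3) = 1. Collecting the sign factors: 1.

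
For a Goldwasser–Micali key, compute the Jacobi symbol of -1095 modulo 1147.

Reduce the numerator: -1095 ≡ 52 (mod 1147), so (-1095/1147) = (52/1147).
Factor out 2: 52 = 2^2·13. Since 1147 ≡ 3 (mod 8), (2/1147) = -1, and (2/1147)^2 = +1. Now have (13/1147).
13 ≡ 1 (mod 4), so quadratic reciprocity gives (13/1147) = (1147/13). Reduce: 1147 ≡ 3 (mod 13). Now have (3/13).
13 ≡ 1 (mod 4), so quadratic reciprocity gives (3/13) = (13/3). Reduce: 13 ≡ 1 (mod 3). Now have (1/3).
(1/3) = 1. Collecting the sign factors: 1.

1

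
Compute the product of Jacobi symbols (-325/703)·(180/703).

1

By multiplicativity, (-325·180/703) = (-325/703)·(180/703).
First factor (-325/703):
Pull out -1: (-325/703) = (-1/703)·(325/703). Since 703 ≡ 3 (mod 4), (-1/703) = -1. Now have -(325/703).
325 ≡ 1 (mod 4), so quadratic reciprocity gives (325/703) = (703/325). Reduce: 703 ≡ 53 (mod 325). Now have -(53/325).
53 ≡ 1 (mod 4), so quadratic reciprocity gives (53/325) = (325/53). Reduce: 325 ≡ 7 (mod 53). Now have -(7/53).
53 ≡ 1 (mod 4), so quadratic reciprocity gives (7/53) = (53/7). Reduce: 53 ≡ 4 (mod 7). Now have -(4/7).
Factor out 2: 4 = 2^2. Since 7 ≡ 7 (mod 8), (2/7) = +1, and (2/7)^2 = +1. Now have -(1/7).
(1/7) = 1. Collecting the sign factors: -1.
Second factor (180/703):
Factor out 2: 180 = 2^2·45. Since 703 ≡ 7 (mod 8), (2/703) = +1, and (2/703)^2 = +1. Now have (45/703).
45 ≡ 1 (mod 4), so quadratic reciprocity gives (45/703) = (703/45). Reduce: 703 ≡ 28 (mod 45). Now have (28/45).
Factor out 2: 28 = 2^2·7. Since 45 ≡ 5 (mod 8), (2/45) = -1, and (2/45)^2 = +1. Now have (7/45).
45 ≡ 1 (mod 4), so quadratic reciprocity gives (7/45) = (45/7). Reduce: 45 ≡ 3 (mod 7). Now have (3/7).
Both 3 ≡ 3 and 7 ≡ 3 (mod 4), so reciprocity gives (3/7) = -(7/3). Reduce: 7 ≡ 1 (mod 3). Now have -(1/3).
(1/3) = 1. Collecting the sign factors: -1.
Product: (-1)·(-1) = 1.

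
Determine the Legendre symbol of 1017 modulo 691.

(1017 / 691)
  = (326 / 691)    [1017 ≡ 326 mod 691]
  = -(163 / 691)    [691 ≡ 3 mod 8 ⇒ (2 / 691) = -1]
  = (691 / 163)    [QR: both ≡ 3 mod 4, sign flips]
  = (39 / 163)    [691 ≡ 39 mod 163]
  = -(163 / 39)    [QR: both ≡ 3 mod 4, sign flips]
  = -(7 / 39)    [163 ≡ 7 mod 39]
  = (39 / 7)    [QR: both ≡ 3 mod 4, sign flips]
  = (4 / 7)    [39 ≡ 4 mod 7]
  = (1 / 7)    [7 ≡ 7 mod 8 ⇒ (2 / 7)^2 = +1]
  = 1    [(1 / 7) = 1]

1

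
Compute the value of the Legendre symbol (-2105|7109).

1

Reduce the numerator: -2105 ≡ 5004 (mod 7109), so (-2105|7109) = (5004|7109).
Factor out 2: 5004 = 2^2·1251. Since 7109 ≡ 5 (mod 8), (2|7109) = -1, and (2|7109)^2 = +1. Now have (1251|7109).
7109 ≡ 1 (mod 4), so quadratic reciprocity gives (1251|7109) = (7109|1251). Reduce: 7109 ≡ 854 (mod 1251). Now have (854|1251).
Factor out 2: 854 = 2·427. Since 1251 ≡ 3 (mod 8), (2|1251) = -1. Now have -(427|1251).
Both 427 ≡ 3 and 1251 ≡ 3 (mod 4), so reciprocity gives (427|1251) = -(1251|427). Reduce: 1251 ≡ 397 (mod 427). Now have (397|427).
397 ≡ 1 (mod 4), so quadratic reciprocity gives (397|427) = (427|397). Reduce: 427 ≡ 30 (mod 397). Now have (30|397).
Factor out 2: 30 = 2·15. Since 397 ≡ 5 (mod 8), (2|397) = -1. Now have -(15|397).
397 ≡ 1 (mod 4), so quadratic reciprocity gives (15|397) = (397|15). Reduce: 397 ≡ 7 (mod 15). Now have -(7|15).
Both 7 ≡ 3 and 15 ≡ 3 (mod 4), so reciprocity gives (7|15) = -(15|7). Reduce: 15 ≡ 1 (mod 7). Now have (1|7).
(1|7) = 1. Collecting the sign factors: 1.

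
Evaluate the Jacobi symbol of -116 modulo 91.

-1

(-116/91)
  = (66/91)    [-116 ≡ 66 mod 91]
  = -(33/91)    [91 ≡ 3 mod 8 ⇒ (2/91) = -1]
  = -(91/33)    [QR: 33 ≡ 1 mod 4, sign kept]
  = -(25/33)    [91 ≡ 25 mod 33]
  = -(33/25)    [QR: 25 ≡ 1 mod 4, sign kept]
  = -(8/25)    [33 ≡ 8 mod 25]
  = -(1/25)    [25 ≡ 1 mod 8 ⇒ (2/25)^3 = +1]
  = -1    [(1/25) = 1]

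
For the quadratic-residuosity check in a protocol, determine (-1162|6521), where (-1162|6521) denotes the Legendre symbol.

(-1162|6521)
  = (5359|6521)    [-1162 ≡ 5359 mod 6521]
  = (6521|5359)    [QR: 6521 ≡ 1 mod 4, sign kept]
  = (1162|5359)    [6521 ≡ 1162 mod 5359]
  = (581|5359)    [5359 ≡ 7 mod 8 ⇒ (2|5359) = +1]
  = (5359|581)    [QR: 581 ≡ 1 mod 4, sign kept]
  = (130|581)    [5359 ≡ 130 mod 581]
  = -(65|581)    [581 ≡ 5 mod 8 ⇒ (2|581) = -1]
  = -(581|65)    [QR: 65 ≡ 1 mod 4, sign kept]
  = -(61|65)    [581 ≡ 61 mod 65]
  = -(65|61)    [QR: 61 ≡ 1 mod 4, sign kept]
  = -(4|61)    [65 ≡ 4 mod 61]
  = -(1|61)    [61 ≡ 5 mod 8 ⇒ (2|61)^2 = +1]
  = -1    [(1|61) = 1]

-1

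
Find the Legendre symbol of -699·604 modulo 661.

By multiplicativity, (-699·604 / 661) = (-699 / 661)·(604 / 661).
First factor (-699 / 661):
Reduce the numerator: -699 ≡ 623 (mod 661), so (-699 / 661) = (623 / 661).
661 ≡ 1 (mod 4), so quadratic reciprocity gives (623 / 661) = (661 / 623). Reduce: 661 ≡ 38 (mod 623). Now have (38 / 623).
Factor out 2: 38 = 2·19. Since 623 ≡ 7 (mod 8), (2 / 623) = +1. Now have (19 / 623).
Both 19 ≡ 3 and 623 ≡ 3 (mod 4), so reciprocity gives (19 / 623) = -(623 / 19). Reduce: 623 ≡ 15 (mod 19). Now have -(15 / 19).
Both 15 ≡ 3 and 19 ≡ 3 (mod 4), so reciprocity gives (15 / 19) = -(19 / 15). Reduce: 19 ≡ 4 (mod 15). Now have (4 / 15).
Factor out 2: 4 = 2^2. Since 15 ≡ 7 (mod 8), (2 / 15) = +1, and (2 / 15)^2 = +1. Now have (1 / 15).
(1 / 15) = 1. Collecting the sign factors: 1.
Second factor (604 / 661):
Factor out 2: 604 = 2^2·151. Since 661 ≡ 5 (mod 8), (2 / 661) = -1, and (2 / 661)^2 = +1. Now have (151 / 661).
661 ≡ 1 (mod 4), so quadratic reciprocity gives (151 / 661) = (661 / 151). Reduce: 661 ≡ 57 (mod 151). Now have (57 / 151).
57 ≡ 1 (mod 4), so quadratic reciprocity gives (57 / 151) = (151 / 57). Reduce: 151 ≡ 37 (mod 57). Now have (37 / 57).
37 ≡ 1 (mod 4), so quadratic reciprocity gives (37 / 57) = (57 / 37). Reduce: 57 ≡ 20 (mod 37). Now have (20 / 37).
Factor out 2: 20 = 2^2·5. Since 37 ≡ 5 (mod 8), (2 / 37) = -1, and (2 / 37)^2 = +1. Now have (5 / 37).
5 ≡ 1 (mod 4), so quadratic reciprocity gives (5 / 37) = (37 / 5). Reduce: 37 ≡ 2 (mod 5). Now have (2 / 5).
Factor out 2: 2 = 2. Since 5 ≡ 5 (mod 8), (2 / 5) = -1. Now have -(1 / 5).
(1 / 5) = 1. Collecting the sign factors: -1.
Product: (1)·(-1) = -1.

-1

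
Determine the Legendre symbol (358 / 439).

-1

Factor out 2: 358 = 2·179. Since 439 ≡ 7 (mod 8), (2 / 439) = +1. Now have (179 / 439).
Both 179 ≡ 3 and 439 ≡ 3 (mod 4), so reciprocity gives (179 / 439) = -(439 / 179). Reduce: 439 ≡ 81 (mod 179). Now have -(81 / 179).
81 ≡ 1 (mod 4), so quadratic reciprocity gives (81 / 179) = (179 / 81). Reduce: 179 ≡ 17 (mod 81). Now have -(17 / 81).
17 ≡ 1 (mod 4), so quadratic reciprocity gives (17 / 81) = (81 / 17). Reduce: 81 ≡ 13 (mod 17). Now have -(13 / 17).
13 ≡ 1 (mod 4), so quadratic reciprocity gives (13 / 17) = (17 / 13). Reduce: 17 ≡ 4 (mod 13). Now have -(4 / 13).
Factor out 2: 4 = 2^2. Since 13 ≡ 5 (mod 8), (2 / 13) = -1, and (2 / 13)^2 = +1. Now have -(1 / 13).
(1 / 13) = 1. Collecting the sign factors: -1.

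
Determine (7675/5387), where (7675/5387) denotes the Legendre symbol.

Reduce the numerator: 7675 ≡ 2288 (mod 5387), so (7675/5387) = (2288/5387).
Factor out 2: 2288 = 2^4·143. Since 5387 ≡ 3 (mod 8), (2/5387) = -1, and (2/5387)^4 = +1. Now have (143/5387).
Both 143 ≡ 3 and 5387 ≡ 3 (mod 4), so reciprocity gives (143/5387) = -(5387/143). Reduce: 5387 ≡ 96 (mod 143). Now have -(96/143).
Factor out 2: 96 = 2^5·3. Since 143 ≡ 7 (mod 8), (2/143) = +1, and (2/143)^5 = +1. Now have -(3/143).
Both 3 ≡ 3 and 143 ≡ 3 (mod 4), so reciprocity gives (3/143) = -(143/3). Reduce: 143 ≡ 2 (mod 3). Now have (2/3).
Factor out 2: 2 = 2. Since 3 ≡ 3 (mod 8), (2/3) = -1. Now have -(1/3).
(1/3) = 1. Collecting the sign factors: -1.

-1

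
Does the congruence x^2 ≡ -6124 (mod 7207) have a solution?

no

(-6124/7207)
  = -(6124/7207)    [7207 ≡ 3 mod 4 ⇒ (-1/7207) = -1]
  = -(1531/7207)    [7207 ≡ 7 mod 8 ⇒ (2/7207)^2 = +1]
  = (7207/1531)    [QR: both ≡ 3 mod 4, sign flips]
  = (1083/1531)    [7207 ≡ 1083 mod 1531]
  = -(1531/1083)    [QR: both ≡ 3 mod 4, sign flips]
  = -(448/1083)    [1531 ≡ 448 mod 1083]
  = -(7/1083)    [1083 ≡ 3 mod 8 ⇒ (2/1083)^6 = +1]
  = (1083/7)    [QR: both ≡ 3 mod 4, sign flips]
  = (5/7)    [1083 ≡ 5 mod 7]
  = (7/5)    [QR: 5 ≡ 1 mod 4, sign kept]
  = (2/5)    [7 ≡ 2 mod 5]
  = -(1/5)    [5 ≡ 5 mod 8 ⇒ (2/5) = -1]
  = -1    [(1/5) = 1]
The Legendre symbol is -1, so x^2 ≡ -6124 (mod 7207) has no solution.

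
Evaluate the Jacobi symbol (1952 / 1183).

-1

Reduce the numerator: 1952 ≡ 769 (mod 1183), so (1952 / 1183) = (769 / 1183).
769 ≡ 1 (mod 4), so quadratic reciprocity gives (769 / 1183) = (1183 / 769). Reduce: 1183 ≡ 414 (mod 769). Now have (414 / 769).
Factor out 2: 414 = 2·207. Since 769 ≡ 1 (mod 8), (2 / 769) = +1. Now have (207 / 769).
769 ≡ 1 (mod 4), so quadratic reciprocity gives (207 / 769) = (769 / 207). Reduce: 769 ≡ 148 (mod 207). Now have (148 / 207).
Factor out 2: 148 = 2^2·37. Since 207 ≡ 7 (mod 8), (2 / 207) = +1, and (2 / 207)^2 = +1. Now have (37 / 207).
37 ≡ 1 (mod 4), so quadratic reciprocity gives (37 / 207) = (207 / 37). Reduce: 207 ≡ 22 (mod 37). Now have (22 / 37).
Factor out 2: 22 = 2·11. Since 37 ≡ 5 (mod 8), (2 / 37) = -1. Now have -(11 / 37).
37 ≡ 1 (mod 4), so quadratic reciprocity gives (11 / 37) = (37 / 11). Reduce: 37 ≡ 4 (mod 11). Now have -(4 / 11).
Factor out 2: 4 = 2^2. Since 11 ≡ 3 (mod 8), (2 / 11) = -1, and (2 / 11)^2 = +1. Now have -(1 / 11).
(1 / 11) = 1. Collecting the sign factors: -1.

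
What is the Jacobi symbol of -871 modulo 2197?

Reduce the numerator: -871 ≡ 1326 (mod 2197), so (-871|2197) = (1326|2197).
Factor out 2: 1326 = 2·663. Since 2197 ≡ 5 (mod 8), (2|2197) = -1. Now have -(663|2197).
2197 ≡ 1 (mod 4), so quadratic reciprocity gives (663|2197) = (2197|663). Reduce: 2197 ≡ 208 (mod 663). Now have -(208|663).
Factor out 2: 208 = 2^4·13. Since 663 ≡ 7 (mod 8), (2|663) = +1, and (2|663)^4 = +1. Now have -(13|663).
13 ≡ 1 (mod 4), so quadratic reciprocity gives (13|663) = (663|13). Reduce: 663 ≡ 0 (mod 13). Now have -(0|13).
The numerator is now 0 with denominator 13 > 1: the symbol is 0.

0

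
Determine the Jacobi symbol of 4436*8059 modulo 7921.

By multiplicativity, (4436·8059/7921) = (4436/7921)·(8059/7921).
First factor (4436/7921):
Factor out 2: 4436 = 2^2·1109. Since 7921 ≡ 1 (mod 8), (2/7921) = +1, and (2/7921)^2 = +1. Now have (1109/7921).
1109 ≡ 1 (mod 4), so quadratic reciprocity gives (1109/7921) = (7921/1109). Reduce: 7921 ≡ 158 (mod 1109). Now have (158/1109).
Factor out 2: 158 = 2·79. Since 1109 ≡ 5 (mod 8), (2/1109) = -1. Now have -(79/1109).
1109 ≡ 1 (mod 4), so quadratic reciprocity gives (79/1109) = (1109/79). Reduce: 1109 ≡ 3 (mod 79). Now have -(3/79).
Both 3 ≡ 3 and 79 ≡ 3 (mod 4), so reciprocity gives (3/79) = -(79/3). Reduce: 79 ≡ 1 (mod 3). Now have (1/3).
(1/3) = 1. Collecting the sign factors: 1.
Second factor (8059/7921):
Reduce the numerator: 8059 ≡ 138 (mod 7921), so (8059/7921) = (138/7921).
Factor out 2: 138 = 2·69. Since 7921 ≡ 1 (mod 8), (2/7921) = +1. Now have (69/7921).
69 ≡ 1 (mod 4), so quadratic reciprocity gives (69/7921) = (7921/69). Reduce: 7921 ≡ 55 (mod 69). Now have (55/69).
69 ≡ 1 (mod 4), so quadratic reciprocity gives (55/69) = (69/55). Reduce: 69 ≡ 14 (mod 55). Now have (14/55).
Factor out 2: 14 = 2·7. Since 55 ≡ 7 (mod 8), (2/55) = +1. Now have (7/55).
Both 7 ≡ 3 and 55 ≡ 3 (mod 4), so reciprocity gives (7/55) = -(55/7). Reduce: 55 ≡ 6 (mod 7). Now have -(6/7).
Factor out 2: 6 = 2·3. Since 7 ≡ 7 (mod 8), (2/7) = +1. Now have -(3/7).
Both 3 ≡ 3 and 7 ≡ 3 (mod 4), so reciprocity gives (3/7) = -(7/3). Reduce: 7 ≡ 1 (mod 3). Now have (1/3).
(1/3) = 1. Collecting the sign factors: 1.
Product: (1)·(1) = 1.

1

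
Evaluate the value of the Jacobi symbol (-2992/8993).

(-2992/8993)
  = (6001/8993)    [-2992 ≡ 6001 mod 8993]
  = (8993/6001)    [QR: 6001 ≡ 1 mod 4, sign kept]
  = (2992/6001)    [8993 ≡ 2992 mod 6001]
  = (187/6001)    [6001 ≡ 1 mod 8 ⇒ (2/6001)^4 = +1]
  = (6001/187)    [QR: 6001 ≡ 1 mod 4, sign kept]
  = (17/187)    [6001 ≡ 17 mod 187]
  = (187/17)    [QR: 17 ≡ 1 mod 4, sign kept]
  = (0/17)    [187 ≡ 0 mod 17]
  = 0    [numerator 0, gcd > 1]

0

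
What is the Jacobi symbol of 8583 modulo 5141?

-1

Reduce the numerator: 8583 ≡ 3442 (mod 5141), so (8583/5141) = (3442/5141).
Factor out 2: 3442 = 2·1721. Since 5141 ≡ 5 (mod 8), (2/5141) = -1. Now have -(1721/5141).
1721 ≡ 1 (mod 4), so quadratic reciprocity gives (1721/5141) = (5141/1721). Reduce: 5141 ≡ 1699 (mod 1721). Now have -(1699/1721).
1721 ≡ 1 (mod 4), so quadratic reciprocity gives (1699/1721) = (1721/1699). Reduce: 1721 ≡ 22 (mod 1699). Now have -(22/1699).
Factor out 2: 22 = 2·11. Since 1699 ≡ 3 (mod 8), (2/1699) = -1. Now have (11/1699).
Both 11 ≡ 3 and 1699 ≡ 3 (mod 4), so reciprocity gives (11/1699) = -(1699/11). Reduce: 1699 ≡ 5 (mod 11). Now have -(5/11).
5 ≡ 1 (mod 4), so quadratic reciprocity gives (5/11) = (11/5). Reduce: 11 ≡ 1 (mod 5). Now have -(1/5).
(1/5) = 1. Collecting the sign factors: -1.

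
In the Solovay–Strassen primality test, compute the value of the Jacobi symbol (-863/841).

1

Pull out -1: (-863/841) = (-1/841)·(863/841). Since 841 ≡ 1 (mod 4), (-1/841) = +1. Now have (863/841).
Reduce the numerator: 863 ≡ 22 (mod 841), so (863/841) = (22/841).
Factor out 2: 22 = 2·11. Since 841 ≡ 1 (mod 8), (2/841) = +1. Now have (11/841).
841 ≡ 1 (mod 4), so quadratic reciprocity gives (11/841) = (841/11). Reduce: 841 ≡ 5 (mod 11). Now have (5/11).
5 ≡ 1 (mod 4), so quadratic reciprocity gives (5/11) = (11/5). Reduce: 11 ≡ 1 (mod 5). Now have (1/5).
(1/5) = 1. Collecting the sign factors: 1.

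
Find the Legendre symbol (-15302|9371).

Reduce the numerator: -15302 ≡ 3440 (mod 9371), so (-15302|9371) = (3440|9371).
Factor out 2: 3440 = 2^4·215. Since 9371 ≡ 3 (mod 8), (2|9371) = -1, and (2|9371)^4 = +1. Now have (215|9371).
Both 215 ≡ 3 and 9371 ≡ 3 (mod 4), so reciprocity gives (215|9371) = -(9371|215). Reduce: 9371 ≡ 126 (mod 215). Now have -(126|215).
Factor out 2: 126 = 2·63. Since 215 ≡ 7 (mod 8), (2|215) = +1. Now have -(63|215).
Both 63 ≡ 3 and 215 ≡ 3 (mod 4), so reciprocity gives (63|215) = -(215|63). Reduce: 215 ≡ 26 (mod 63). Now have (26|63).
Factor out 2: 26 = 2·13. Since 63 ≡ 7 (mod 8), (2|63) = +1. Now have (13|63).
13 ≡ 1 (mod 4), so quadratic reciprocity gives (13|63) = (63|13). Reduce: 63 ≡ 11 (mod 13). Now have (11|13).
13 ≡ 1 (mod 4), so quadratic reciprocity gives (11|13) = (13|11). Reduce: 13 ≡ 2 (mod 11). Now have (2|11).
Factor out 2: 2 = 2. Since 11 ≡ 3 (mod 8), (2|11) = -1. Now have -(1|11).
(1|11) = 1. Collecting the sign factors: -1.

-1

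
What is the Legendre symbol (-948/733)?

1

(-948/733)
  = (948/733)    [733 ≡ 1 mod 4 ⇒ (-1/733) = +1]
  = (215/733)    [948 ≡ 215 mod 733]
  = (733/215)    [QR: 733 ≡ 1 mod 4, sign kept]
  = (88/215)    [733 ≡ 88 mod 215]
  = (11/215)    [215 ≡ 7 mod 8 ⇒ (2/215)^3 = +1]
  = -(215/11)    [QR: both ≡ 3 mod 4, sign flips]
  = -(6/11)    [215 ≡ 6 mod 11]
  = (3/11)    [11 ≡ 3 mod 8 ⇒ (2/11) = -1]
  = -(11/3)    [QR: both ≡ 3 mod 4, sign flips]
  = -(2/3)    [11 ≡ 2 mod 3]
  = (1/3)    [3 ≡ 3 mod 8 ⇒ (2/3) = -1]
  = 1    [(1/3) = 1]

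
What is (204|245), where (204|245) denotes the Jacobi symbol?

Factor out 2: 204 = 2^2·51. Since 245 ≡ 5 (mod 8), (2|245) = -1, and (2|245)^2 = +1. Now have (51|245).
245 ≡ 1 (mod 4), so quadratic reciprocity gives (51|245) = (245|51). Reduce: 245 ≡ 41 (mod 51). Now have (41|51).
41 ≡ 1 (mod 4), so quadratic reciprocity gives (41|51) = (51|41). Reduce: 51 ≡ 10 (mod 41). Now have (10|41).
Factor out 2: 10 = 2·5. Since 41 ≡ 1 (mod 8), (2|41) = +1. Now have (5|41).
5 ≡ 1 (mod 4), so quadratic reciprocity gives (5|41) = (41|5). Reduce: 41 ≡ 1 (mod 5). Now have (1|5).
(1|5) = 1. Collecting the sign factors: 1.

1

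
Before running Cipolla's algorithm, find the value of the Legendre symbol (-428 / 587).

Pull out -1: (-428 / 587) = (-1 / 587)·(428 / 587). Since 587 ≡ 3 (mod 4), (-1 / 587) = -1. Now have -(428 / 587).
Factor out 2: 428 = 2^2·107. Since 587 ≡ 3 (mod 8), (2 / 587) = -1, and (2 / 587)^2 = +1. Now have -(107 / 587).
Both 107 ≡ 3 and 587 ≡ 3 (mod 4), so reciprocity gives (107 / 587) = -(587 / 107). Reduce: 587 ≡ 52 (mod 107). Now have (52 / 107).
Factor out 2: 52 = 2^2·13. Since 107 ≡ 3 (mod 8), (2 / 107) = -1, and (2 / 107)^2 = +1. Now have (13 / 107).
13 ≡ 1 (mod 4), so quadratic reciprocity gives (13 / 107) = (107 / 13). Reduce: 107 ≡ 3 (mod 13). Now have (3 / 13).
13 ≡ 1 (mod 4), so quadratic reciprocity gives (3 / 13) = (13 / 3). Reduce: 13 ≡ 1 (mod 3). Now have (1 / 3).
(1 / 3) = 1. Collecting the sign factors: 1.

1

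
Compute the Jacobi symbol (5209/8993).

(5209/8993)
  = (8993/5209)    [QR: 5209 ≡ 1 mod 4, sign kept]
  = (3784/5209)    [8993 ≡ 3784 mod 5209]
  = (473/5209)    [5209 ≡ 1 mod 8 ⇒ (2/5209)^3 = +1]
  = (5209/473)    [QR: 473 ≡ 1 mod 4, sign kept]
  = (6/473)    [5209 ≡ 6 mod 473]
  = (3/473)    [473 ≡ 1 mod 8 ⇒ (2/473) = +1]
  = (473/3)    [QR: 473 ≡ 1 mod 4, sign kept]
  = (2/3)    [473 ≡ 2 mod 3]
  = -(1/3)    [3 ≡ 3 mod 8 ⇒ (2/3) = -1]
  = -1    [(1/3) = 1]

-1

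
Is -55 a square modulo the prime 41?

no

Reduce the numerator: -55 ≡ 27 (mod 41), so (-55/41) = (27/41).
41 ≡ 1 (mod 4), so quadratic reciprocity gives (27/41) = (41/27). Reduce: 41 ≡ 14 (mod 27). Now have (14/27).
Factor out 2: 14 = 2·7. Since 27 ≡ 3 (mod 8), (2/27) = -1. Now have -(7/27).
Both 7 ≡ 3 and 27 ≡ 3 (mod 4), so reciprocity gives (7/27) = -(27/7). Reduce: 27 ≡ 6 (mod 7). Now have (6/7).
Factor out 2: 6 = 2·3. Since 7 ≡ 7 (mod 8), (2/7) = +1. Now have (3/7).
Both 3 ≡ 3 and 7 ≡ 3 (mod 4), so reciprocity gives (3/7) = -(7/3). Reduce: 7 ≡ 1 (mod 3). Now have -(1/3).
(1/3) = 1. Collecting the sign factors: -1.
The Legendre symbol is -1, so x^2 ≡ -55 (mod 41) has no solution.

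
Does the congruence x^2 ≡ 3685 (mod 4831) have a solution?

(3685/4831)
  = (4831/3685)    [QR: 3685 ≡ 1 mod 4, sign kept]
  = (1146/3685)    [4831 ≡ 1146 mod 3685]
  = -(573/3685)    [3685 ≡ 5 mod 8 ⇒ (2/3685) = -1]
  = -(3685/573)    [QR: 573 ≡ 1 mod 4, sign kept]
  = -(247/573)    [3685 ≡ 247 mod 573]
  = -(573/247)    [QR: 573 ≡ 1 mod 4, sign kept]
  = -(79/247)    [573 ≡ 79 mod 247]
  = (247/79)    [QR: both ≡ 3 mod 4, sign flips]
  = (10/79)    [247 ≡ 10 mod 79]
  = (5/79)    [79 ≡ 7 mod 8 ⇒ (2/79) = +1]
  = (79/5)    [QR: 5 ≡ 1 mod 4, sign kept]
  = (4/5)    [79 ≡ 4 mod 5]
  = (1/5)    [5 ≡ 5 mod 8 ⇒ (2/5)^2 = +1]
  = 1    [(1/5) = 1]
(3685/4831) = 1, and 4831 is prime, so 3685 is a quadratic residue mod 4831.

yes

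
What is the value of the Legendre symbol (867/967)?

-1

Both 867 ≡ 3 and 967 ≡ 3 (mod 4), so reciprocity gives (867/967) = -(967/867). Reduce: 967 ≡ 100 (mod 867). Now have -(100/867).
Factor out 2: 100 = 2^2·25. Since 867 ≡ 3 (mod 8), (2/867) = -1, and (2/867)^2 = +1. Now have -(25/867).
25 ≡ 1 (mod 4), so quadratic reciprocity gives (25/867) = (867/25). Reduce: 867 ≡ 17 (mod 25). Now have -(17/25).
17 ≡ 1 (mod 4), so quadratic reciprocity gives (17/25) = (25/17). Reduce: 25 ≡ 8 (mod 17). Now have -(8/17).
Factor out 2: 8 = 2^3. Since 17 ≡ 1 (mod 8), (2/17) = +1, and (2/17)^3 = +1. Now have -(1/17).
(1/17) = 1. Collecting the sign factors: -1.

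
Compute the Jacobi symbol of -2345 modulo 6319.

Pull out -1: (-2345/6319) = (-1/6319)·(2345/6319). Since 6319 ≡ 3 (mod 4), (-1/6319) = -1. Now have -(2345/6319).
2345 ≡ 1 (mod 4), so quadratic reciprocity gives (2345/6319) = (6319/2345). Reduce: 6319 ≡ 1629 (mod 2345). Now have -(1629/2345).
1629 ≡ 1 (mod 4), so quadratic reciprocity gives (1629/2345) = (2345/1629). Reduce: 2345 ≡ 716 (mod 1629). Now have -(716/1629).
Factor out 2: 716 = 2^2·179. Since 1629 ≡ 5 (mod 8), (2/1629) = -1, and (2/1629)^2 = +1. Now have -(179/1629).
1629 ≡ 1 (mod 4), so quadratic reciprocity gives (179/1629) = (1629/179). Reduce: 1629 ≡ 18 (mod 179). Now have -(18/179).
Factor out 2: 18 = 2·9. Since 179 ≡ 3 (mod 8), (2/179) = -1. Now have (9/179).
9 ≡ 1 (mod 4), so quadratic reciprocity gives (9/179) = (179/9). Reduce: 179 ≡ 8 (mod 9). Now have (8/9).
Factor out 2: 8 = 2^3. Since 9 ≡ 1 (mod 8), (2/9) = +1, and (2/9)^3 = +1. Now have (1/9).
(1/9) = 1. Collecting the sign factors: 1.

1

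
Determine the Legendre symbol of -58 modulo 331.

-1

Reduce the numerator: -58 ≡ 273 (mod 331), so (-58 / 331) = (273 / 331).
273 ≡ 1 (mod 4), so quadratic reciprocity gives (273 / 331) = (331 / 273). Reduce: 331 ≡ 58 (mod 273). Now have (58 / 273).
Factor out 2: 58 = 2·29. Since 273 ≡ 1 (mod 8), (2 / 273) = +1. Now have (29 / 273).
29 ≡ 1 (mod 4), so quadratic reciprocity gives (29 / 273) = (273 / 29). Reduce: 273 ≡ 12 (mod 29). Now have (12 / 29).
Factor out 2: 12 = 2^2·3. Since 29 ≡ 5 (mod 8), (2 / 29) = -1, and (2 / 29)^2 = +1. Now have (3 / 29).
29 ≡ 1 (mod 4), so quadratic reciprocity gives (3 / 29) = (29 / 3). Reduce: 29 ≡ 2 (mod 3). Now have (2 / 3).
Factor out 2: 2 = 2. Since 3 ≡ 3 (mod 8), (2 / 3) = -1. Now have -(1 / 3).
(1 / 3) = 1. Collecting the sign factors: -1.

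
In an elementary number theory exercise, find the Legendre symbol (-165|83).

Pull out -1: (-165|83) = (-1|83)·(165|83). Since 83 ≡ 3 (mod 4), (-1|83) = -1. Now have -(165|83).
Reduce the numerator: 165 ≡ 82 (mod 83), so (165|83) = (82|83).
Factor out 2: 82 = 2·41. Since 83 ≡ 3 (mod 8), (2|83) = -1. Now have (41|83).
41 ≡ 1 (mod 4), so quadratic reciprocity gives (41|83) = (83|41). Reduce: 83 ≡ 1 (mod 41). Now have (1|41).
(1|41) = 1. Collecting the sign factors: 1.

1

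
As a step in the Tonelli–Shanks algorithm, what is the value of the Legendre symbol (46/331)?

(46/331)
  = -(23/331)    [331 ≡ 3 mod 8 ⇒ (2/331) = -1]
  = (331/23)    [QR: both ≡ 3 mod 4, sign flips]
  = (9/23)    [331 ≡ 9 mod 23]
  = (23/9)    [QR: 9 ≡ 1 mod 4, sign kept]
  = (5/9)    [23 ≡ 5 mod 9]
  = (9/5)    [QR: 5 ≡ 1 mod 4, sign kept]
  = (4/5)    [9 ≡ 4 mod 5]
  = (1/5)    [5 ≡ 5 mod 8 ⇒ (2/5)^2 = +1]
  = 1    [(1/5) = 1]

1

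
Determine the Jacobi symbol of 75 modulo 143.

1

(75|143)
  = -(143|75)    [QR: both ≡ 3 mod 4, sign flips]
  = -(68|75)    [143 ≡ 68 mod 75]
  = -(17|75)    [75 ≡ 3 mod 8 ⇒ (2|75)^2 = +1]
  = -(75|17)    [QR: 17 ≡ 1 mod 4, sign kept]
  = -(7|17)    [75 ≡ 7 mod 17]
  = -(17|7)    [QR: 17 ≡ 1 mod 4, sign kept]
  = -(3|7)    [17 ≡ 3 mod 7]
  = (7|3)    [QR: both ≡ 3 mod 4, sign flips]
  = (1|3)    [7 ≡ 1 mod 3]
  = 1    [(1|3) = 1]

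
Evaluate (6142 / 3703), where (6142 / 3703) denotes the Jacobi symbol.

Reduce the numerator: 6142 ≡ 2439 (mod 3703), so (6142 / 3703) = (2439 / 3703).
Both 2439 ≡ 3 and 3703 ≡ 3 (mod 4), so reciprocity gives (2439 / 3703) = -(3703 / 2439). Reduce: 3703 ≡ 1264 (mod 2439). Now have -(1264 / 2439).
Factor out 2: 1264 = 2^4·79. Since 2439 ≡ 7 (mod 8), (2 / 2439) = +1, and (2 / 2439)^4 = +1. Now have -(79 / 2439).
Both 79 ≡ 3 and 2439 ≡ 3 (mod 4), so reciprocity gives (79 / 2439) = -(2439 / 79). Reduce: 2439 ≡ 69 (mod 79). Now have (69 / 79).
69 ≡ 1 (mod 4), so quadratic reciprocity gives (69 / 79) = (79 / 69). Reduce: 79 ≡ 10 (mod 69). Now have (10 / 69).
Factor out 2: 10 = 2·5. Since 69 ≡ 5 (mod 8), (2 / 69) = -1. Now have -(5 / 69).
5 ≡ 1 (mod 4), so quadratic reciprocity gives (5 / 69) = (69 / 5). Reduce: 69 ≡ 4 (mod 5). Now have -(4 / 5).
Factor out 2: 4 = 2^2. Since 5 ≡ 5 (mod 8), (2 / 5) = -1, and (2 / 5)^2 = +1. Now have -(1 / 5).
(1 / 5) = 1. Collecting the sign factors: -1.

-1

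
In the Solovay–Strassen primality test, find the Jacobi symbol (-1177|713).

-1

Reduce the numerator: -1177 ≡ 249 (mod 713), so (-1177|713) = (249|713).
249 ≡ 1 (mod 4), so quadratic reciprocity gives (249|713) = (713|249). Reduce: 713 ≡ 215 (mod 249). Now have (215|249).
249 ≡ 1 (mod 4), so quadratic reciprocity gives (215|249) = (249|215). Reduce: 249 ≡ 34 (mod 215). Now have (34|215).
Factor out 2: 34 = 2·17. Since 215 ≡ 7 (mod 8), (2|215) = +1. Now have (17|215).
17 ≡ 1 (mod 4), so quadratic reciprocity gives (17|215) = (215|17). Reduce: 215 ≡ 11 (mod 17). Now have (11|17).
17 ≡ 1 (mod 4), so quadratic reciprocity gives (11|17) = (17|11). Reduce: 17 ≡ 6 (mod 11). Now have (6|11).
Factor out 2: 6 = 2·3. Since 11 ≡ 3 (mod 8), (2|11) = -1. Now have -(3|11).
Both 3 ≡ 3 and 11 ≡ 3 (mod 4), so reciprocity gives (3|11) = -(11|3). Reduce: 11 ≡ 2 (mod 3). Now have (2|3).
Factor out 2: 2 = 2. Since 3 ≡ 3 (mod 8), (2|3) = -1. Now have -(1|3).
(1|3) = 1. Collecting the sign factors: -1.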